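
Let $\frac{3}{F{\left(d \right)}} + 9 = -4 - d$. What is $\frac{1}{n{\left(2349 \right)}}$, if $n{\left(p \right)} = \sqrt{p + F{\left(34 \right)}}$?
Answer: $\frac{\sqrt{3243}}{2760} \approx 0.020633$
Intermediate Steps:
$F{\left(d \right)} = \frac{3}{-13 - d}$ ($F{\left(d \right)} = \frac{3}{-9 - \left(4 + d\right)} = \frac{3}{-13 - d}$)
$n{\left(p \right)} = \sqrt{- \frac{3}{47} + p}$ ($n{\left(p \right)} = \sqrt{p - \frac{3}{13 + 34}} = \sqrt{p - \frac{3}{47}} = \sqrt{- \frac{3}{47} + p}$)
$\frac{1}{n{\left(2349 \right)}} = \frac{1}{\frac{1}{47} \sqrt{-141 + 2209 \cdot 2349}} = \frac{1}{\frac{1}{47} \sqrt{-141 + 5188941}} = \frac{1}{\frac{1}{47} \sqrt{5188800}} = \frac{1}{\frac{1}{47} \cdot 40 \sqrt{3243}} = \frac{1}{\frac{40}{47} \sqrt{3243}} = \frac{\sqrt{3243}}{2760}$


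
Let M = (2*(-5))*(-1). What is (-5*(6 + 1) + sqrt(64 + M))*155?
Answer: -5425 + 155*sqrt(74) ≈ -4091.6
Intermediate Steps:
M = 10 (M = -10*(-1) = 10)
(-5*(6 + 1) + sqrt(64 + M))*155 = (-5*(6 + 1) + sqrt(64 + 10))*155 = (-5*7 + sqrt(74))*155 = (-35 + sqrt(74))*155 = -5425 + 155*sqrt(74)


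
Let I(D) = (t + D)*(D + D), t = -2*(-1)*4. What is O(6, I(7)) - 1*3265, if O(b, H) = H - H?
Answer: -3265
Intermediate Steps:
t = 8 (t = 2*4 = 8)
I(D) = 2*D*(8 + D) (I(D) = (8 + D)*(D + D) = (8 + D)*(2*D) = 2*D*(8 + D))
O(b, H) = 0
O(6, I(7)) - 1*3265 = 0 - 1*3265 = 0 - 3265 = -3265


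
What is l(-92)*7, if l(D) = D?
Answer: -644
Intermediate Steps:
l(-92)*7 = -92*7 = -644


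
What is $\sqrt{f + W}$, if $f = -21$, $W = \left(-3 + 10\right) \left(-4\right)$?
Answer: $7 i \approx 7.0 i$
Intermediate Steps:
$W = -28$ ($W = 7 \left(-4\right) = -28$)
$\sqrt{f + W} = \sqrt{-21 - 28} = \sqrt{-49} = 7 i$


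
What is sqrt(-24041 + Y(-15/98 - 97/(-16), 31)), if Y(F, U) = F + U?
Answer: 3*I*sqrt(2091023)/28 ≈ 154.93*I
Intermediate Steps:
sqrt(-24041 + Y(-15/98 - 97/(-16), 31)) = sqrt(-24041 + ((-15/98 - 97/(-16)) + 31)) = sqrt(-24041 + ((-15*1/98 - 97*(-1/16)) + 31)) = sqrt(-24041 + ((-15/98 + 97/16) + 31)) = sqrt(-24041 + (4633/784 + 31)) = sqrt(-24041 + 28937/784) = sqrt(-18819207/784) = 3*I*sqrt(2091023)/28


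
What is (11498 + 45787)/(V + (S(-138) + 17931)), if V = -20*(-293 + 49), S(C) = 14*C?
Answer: 57285/20879 ≈ 2.7437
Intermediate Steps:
V = 4880 (V = -20*(-244) = 4880)
(11498 + 45787)/(V + (S(-138) + 17931)) = (11498 + 45787)/(4880 + (14*(-138) + 17931)) = 57285/(4880 + (-1932 + 17931)) = 57285/(4880 + 15999) = 57285/20879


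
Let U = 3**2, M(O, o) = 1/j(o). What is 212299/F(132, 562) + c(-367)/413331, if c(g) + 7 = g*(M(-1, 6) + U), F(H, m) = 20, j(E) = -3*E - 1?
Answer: 555748050317/52355260 ≈ 10615.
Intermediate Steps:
j(E) = -1 - 3*E
M(O, o) = 1/(-1 - 3*o)
U = 9
c(g) = -7 + 170*g/19 (c(g) = -7 + g*(-1/(1 + 3*6) + 9) = -7 + g*(-1/(1 + 18) + 9) = -7 + g*(-1/19 + 9) = -7 + g*(170/19) = -7 + 170*g/19)
212299/F(132, 562) + c(-367)/413331 = 212299/20 + (-7 + (170/19)*(-367))/413331 = 212299*(1/20) + (-7 - 62390/19)*(1/413331) = 212299/20 - 62523/19*1/413331 = 212299/20 - 20841/2617763 = 555748050317/52355260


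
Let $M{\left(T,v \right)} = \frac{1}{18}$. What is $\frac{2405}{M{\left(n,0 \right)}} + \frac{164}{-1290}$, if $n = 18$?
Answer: $\frac{27921968}{645} \approx 43290.0$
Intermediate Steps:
$M{\left(T,v \right)} = \frac{1}{18}$
$\frac{2405}{M{\left(n,0 \right)}} + \frac{164}{-1290} = 2405 \frac{1}{\frac{1}{18}} + \frac{164}{-1290} = 2405 \cdot 18 + 164 \left(- \frac{1}{1290}\right) = 43290 - \frac{82}{645} = \frac{27921968}{645}$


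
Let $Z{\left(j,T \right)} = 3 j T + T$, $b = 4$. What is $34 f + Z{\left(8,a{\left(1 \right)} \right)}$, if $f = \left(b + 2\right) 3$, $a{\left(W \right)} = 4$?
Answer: $712$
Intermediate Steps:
$Z{\left(j,T \right)} = T + 3 T j$ ($Z{\left(j,T \right)} = 3 T j + T = T + 3 T j$)
$f = 18$ ($f = \left(4 + 2\right) 3 = 6 \cdot 3 = 18$)
$34 f + Z{\left(8,a{\left(1 \right)} \right)} = 34 \cdot 18 + 4 \left(1 + 3 \cdot 8\right) = 612 + 4 \left(1 + 24\right) = 612 + 4 \cdot 25 = 612 + 100 = 712$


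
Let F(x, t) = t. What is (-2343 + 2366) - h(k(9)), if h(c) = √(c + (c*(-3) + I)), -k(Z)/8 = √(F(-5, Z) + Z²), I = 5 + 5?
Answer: 23 - √(10 + 48*√10) ≈ 10.280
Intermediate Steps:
I = 10
k(Z) = -8*√(Z + Z²)
h(c) = √(10 - 2*c) (h(c) = √(c + (c*(-3) + 10)) = √(c + (-3*c + 10)) = √(c + (10 - 3*c)) = √(10 - 2*c))
(-2343 + 2366) - h(k(9)) = (-2343 + 2366) - √(10 - (-16)*√(9*(1 + 9))) = 23 - √(10 - (-16)*√(9*10)) = 23 - √(10 - (-16)*√90) = 23 - √(10 - (-16)*3*√10) = 23 - √(10 - (-48)*√10) = 23 - √(10 + 48*√10)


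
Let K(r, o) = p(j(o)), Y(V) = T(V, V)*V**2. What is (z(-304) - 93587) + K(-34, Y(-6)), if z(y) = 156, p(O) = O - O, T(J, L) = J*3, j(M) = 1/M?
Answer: -93431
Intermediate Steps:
T(J, L) = 3*J
p(O) = 0
Y(V) = 3*V**3 (Y(V) = (3*V)*V**2 = 3*V**3)
K(r, o) = 0
(z(-304) - 93587) + K(-34, Y(-6)) = (156 - 93587) + 0 = -93431 + 0 = -93431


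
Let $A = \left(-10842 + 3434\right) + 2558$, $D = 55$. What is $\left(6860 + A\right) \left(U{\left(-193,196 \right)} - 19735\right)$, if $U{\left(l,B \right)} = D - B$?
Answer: $-39950760$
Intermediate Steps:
$U{\left(l,B \right)} = 55 - B$
$A = -4850$ ($A = -7408 + 2558 = -4850$)
$\left(6860 + A\right) \left(U{\left(-193,196 \right)} - 19735\right) = \left(6860 - 4850\right) \left(\left(55 - 196\right) - 19735\right) = 2010 \left(\left(55 - 196\right) - 19735\right) = 2010 \left(-141 - 19735\right) = 2010 \left(-19876\right) = -39950760$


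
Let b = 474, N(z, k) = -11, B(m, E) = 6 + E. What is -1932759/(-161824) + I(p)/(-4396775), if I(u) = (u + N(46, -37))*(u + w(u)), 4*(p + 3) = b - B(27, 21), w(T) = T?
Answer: 1698893194569/142300743520 ≈ 11.939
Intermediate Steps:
p = 435/4 (p = -3 + (474 - (6 + 21))/4 = -3 + (474 - 1*27)/4 = -3 + (474 - 27)/4 = -3 + (1/4)*447 = -3 + 447/4 = 435/4 ≈ 108.75)
I(u) = 2*u*(-11 + u) (I(u) = (u - 11)*(u + u) = (-11 + u)*(2*u) = 2*u*(-11 + u))
-1932759/(-161824) + I(p)/(-4396775) = -1932759/(-161824) + (2*(435/4)*(-11 + 435/4))/(-4396775) = -1932759*(-1/161824) + (2*(435/4)*(391/4))*(-1/4396775) = 1932759/161824 + (170085/8)*(-1/4396775) = 1932759/161824 - 34017/7034840 = 1698893194569/142300743520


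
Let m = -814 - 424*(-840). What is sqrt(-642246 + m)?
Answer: 10*I*sqrt(2869) ≈ 535.63*I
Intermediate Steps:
m = 355346 (m = -814 + 356160 = 355346)
sqrt(-642246 + m) = sqrt(-642246 + 355346) = sqrt(-286900) = 10*I*sqrt(2869)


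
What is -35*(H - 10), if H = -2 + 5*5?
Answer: -455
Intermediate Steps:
H = 23 (H = -2 + 25 = 23)
-35*(H - 10) = -35*(23 - 10) = -35*13 = -455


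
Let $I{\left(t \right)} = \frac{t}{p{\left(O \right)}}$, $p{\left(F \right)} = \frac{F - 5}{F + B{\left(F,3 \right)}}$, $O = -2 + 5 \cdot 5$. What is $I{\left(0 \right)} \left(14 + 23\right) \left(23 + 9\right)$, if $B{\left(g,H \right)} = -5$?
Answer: $0$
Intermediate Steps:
$O = 23$ ($O = -2 + 25 = 23$)
$p{\left(F \right)} = 1$ ($p{\left(F \right)} = \frac{F - 5}{F - 5} = \frac{-5 + F}{-5 + F} = 1$)
$I{\left(t \right)} = t$ ($I{\left(t \right)} = \frac{t}{1} = t 1 = t$)
$I{\left(0 \right)} \left(14 + 23\right) \left(23 + 9\right) = 0 \left(14 + 23\right) \left(23 + 9\right) = 0 \cdot 37 \cdot 32 = 0 \cdot 1184 = 0$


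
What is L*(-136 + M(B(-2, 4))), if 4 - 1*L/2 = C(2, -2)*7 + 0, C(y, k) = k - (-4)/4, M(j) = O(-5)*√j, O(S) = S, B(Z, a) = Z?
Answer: -2992 - 110*I*√2 ≈ -2992.0 - 155.56*I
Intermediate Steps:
M(j) = -5*√j
C(y, k) = 1 + k (C(y, k) = k - (-4)/4 = k - 1*(-1) = k + 1 = 1 + k)
L = 22 (L = 8 - 2*((1 - 2)*7 + 0) = 8 - 2*(-1*7 + 0) = 8 - 2*(-7 + 0) = 8 - 2*(-7) = 8 + 14 = 22)
L*(-136 + M(B(-2, 4))) = 22*(-136 - 5*I*√2) = -2992 - 110*I*√2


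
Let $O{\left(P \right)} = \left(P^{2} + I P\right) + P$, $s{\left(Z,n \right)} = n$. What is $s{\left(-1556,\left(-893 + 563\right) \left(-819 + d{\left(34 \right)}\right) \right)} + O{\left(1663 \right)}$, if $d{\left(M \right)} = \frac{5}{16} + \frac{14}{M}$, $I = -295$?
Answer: $\frac{346348207}{136} \approx 2.5467 \cdot 10^{6}$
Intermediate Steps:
$d{\left(M \right)} = \frac{5}{16} + \frac{14}{M}$ ($d{\left(M \right)} = 5 \cdot \frac{1}{16} + \frac{14}{M} = \frac{5}{16} + \frac{14}{M}$)
$O{\left(P \right)} = P^{2} - 294 P$ ($O{\left(P \right)} = \left(P^{2} - 295 P\right) + P = P^{2} - 294 P$)
$s{\left(-1556,\left(-893 + 563\right) \left(-819 + d{\left(34 \right)}\right) \right)} + O{\left(1663 \right)} = \left(-893 + 563\right) \left(-819 + \left(\frac{5}{16} + \frac{14}{34}\right)\right) + 1663 \left(-294 + 1663\right) = - 330 \left(-819 + \left(\frac{5}{16} + 14 \cdot \frac{1}{34}\right)\right) + 1663 \cdot 1369 = - 330 \left(-819 + \left(\frac{5}{16} + \frac{7}{17}\right)\right) + 2276647 = - 330 \left(-819 + \frac{197}{272}\right) + 2276647 = \left(-330\right) \left(- \frac{222571}{272}\right) + 2276647 = \frac{36724215}{136} + 2276647 = \frac{346348207}{136}$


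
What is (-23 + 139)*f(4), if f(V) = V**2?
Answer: 1856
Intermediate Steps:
(-23 + 139)*f(4) = (-23 + 139)*4**2 = 116*16 = 1856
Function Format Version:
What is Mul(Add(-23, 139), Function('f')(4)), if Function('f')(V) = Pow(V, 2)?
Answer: 1856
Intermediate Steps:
Mul(Add(-23, 139), Function('f')(4)) = Mul(Add(-23, 139), Pow(4, 2)) = Mul(116, 16) = 1856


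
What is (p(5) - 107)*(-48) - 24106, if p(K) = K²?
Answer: -20170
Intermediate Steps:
(p(5) - 107)*(-48) - 24106 = (5² - 107)*(-48) - 24106 = (25 - 107)*(-48) - 24106 = -82*(-48) - 24106 = 3936 - 24106 = -20170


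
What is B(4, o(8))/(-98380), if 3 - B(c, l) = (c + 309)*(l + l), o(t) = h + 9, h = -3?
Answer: 3753/98380 ≈ 0.038148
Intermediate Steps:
o(t) = 6 (o(t) = -3 + 9 = 6)
B(c, l) = 3 - 2*l*(309 + c) (B(c, l) = 3 - (c + 309)*(l + l) = 3 - (309 + c)*2*l = 3 - 2*l*(309 + c))
B(4, o(8))/(-98380) = (3 - 618*6 - 2*4*6)/(-98380) = (3 - 3708 - 48)*(-1/98380) = -3753*(-1/98380) = 3753/98380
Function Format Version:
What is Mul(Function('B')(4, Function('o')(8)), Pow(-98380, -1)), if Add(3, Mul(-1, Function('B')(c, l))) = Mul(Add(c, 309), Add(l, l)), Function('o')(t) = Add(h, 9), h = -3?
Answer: Rational(3753, 98380) ≈ 0.038148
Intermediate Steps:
Function('o')(t) = 6 (Function('o')(t) = Add(-3, 9) = 6)
Function('B')(c, l) = Add(3, Mul(-2, l, Add(309, c))) (Function('B')(c, l) = Add(3, Mul(-1, Mul(Add(c, 309), Add(l, l)))) = Add(3, Mul(-1, Mul(Add(309, c), Mul(2, l)))) = Add(3, Mul(-1, Mul(2, l, Add(309, c)))) = Add(3, Mul(-2, l, Add(309, c))))
Mul(Function('B')(4, Function('o')(8)), Pow(-98380, -1)) = Mul(Add(3, Mul(-618, 6), Mul(-2, 4, 6)), Pow(-98380, -1)) = Mul(Add(3, -3708, -48), Rational(-1, 98380)) = Mul(-3753, Rational(-1, 98380)) = Rational(3753, 98380)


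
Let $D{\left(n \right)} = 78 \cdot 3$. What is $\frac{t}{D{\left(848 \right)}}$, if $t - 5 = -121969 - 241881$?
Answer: $- \frac{363845}{234} \approx -1554.9$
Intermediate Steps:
$t = -363845$ ($t = 5 - 363850 = -363845$)
$D{\left(n \right)} = 234$
$\frac{t}{D{\left(848 \right)}} = - \frac{363845}{234}$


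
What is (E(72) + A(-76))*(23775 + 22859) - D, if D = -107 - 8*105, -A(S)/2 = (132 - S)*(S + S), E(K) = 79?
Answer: 2952446121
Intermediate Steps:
A(S) = -4*S*(132 - S) (A(S) = -2*(132 - S)*(S + S) = -2*(132 - S)*2*S = -4*S*(132 - S))
D = -947 (D = -107 - 840 = -947)
(E(72) + A(-76))*(23775 + 22859) - D = (79 + 4*(-76)*(-132 - 76))*(23775 + 22859) - 1*(-947) = (79 + 4*(-76)*(-208))*46634 + 947 = (79 + 63232)*46634 + 947 = 63311*46634 + 947 = 2952445174 + 947 = 2952446121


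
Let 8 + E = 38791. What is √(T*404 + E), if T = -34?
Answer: 33*√23 ≈ 158.26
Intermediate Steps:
E = 38783 (E = -8 + 38791 = 38783)
√(T*404 + E) = √(-34*404 + 38783) = √(-13736 + 38783) = √25047 = 33*√23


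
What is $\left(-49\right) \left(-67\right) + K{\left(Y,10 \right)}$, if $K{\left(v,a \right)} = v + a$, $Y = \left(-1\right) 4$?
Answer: $3289$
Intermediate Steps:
$Y = -4$
$K{\left(v,a \right)} = a + v$
$\left(-49\right) \left(-67\right) + K{\left(Y,10 \right)} = \left(-49\right) \left(-67\right) + \left(10 - 4\right) = 3283 + 6 = 3289$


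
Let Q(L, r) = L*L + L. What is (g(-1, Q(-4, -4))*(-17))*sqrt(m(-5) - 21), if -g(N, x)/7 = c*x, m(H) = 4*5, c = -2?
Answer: -2856*I ≈ -2856.0*I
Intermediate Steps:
Q(L, r) = L + L**2 (Q(L, r) = L**2 + L = L + L**2)
m(H) = 20
g(N, x) = 14*x (g(N, x) = -(-14)*x = 14*x)
(g(-1, Q(-4, -4))*(-17))*sqrt(m(-5) - 21) = ((14*(-4*(1 - 4)))*(-17))*sqrt(20 - 21) = ((14*(-4*(-3)))*(-17))*sqrt(-1) = ((14*12)*(-17))*I = (168*(-17))*I = -2856*I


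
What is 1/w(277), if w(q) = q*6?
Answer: 1/1662 ≈ 0.00060168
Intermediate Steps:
w(q) = 6*q
1/w(277) = 1/(6*277) = 1/1662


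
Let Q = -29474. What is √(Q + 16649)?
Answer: 15*I*√57 ≈ 113.25*I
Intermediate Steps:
√(Q + 16649) = √(-29474 + 16649) = √(-12825) = 15*I*√57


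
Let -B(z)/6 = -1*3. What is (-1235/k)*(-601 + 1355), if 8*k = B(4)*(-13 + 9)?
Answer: 931190/9 ≈ 1.0347e+5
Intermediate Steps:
B(z) = 18 (B(z) = -(-6)*3 = -6*(-3) = 18)
k = -9 (k = (18*(-13 + 9))/8 = (18*(-4))/8 = (1/8)*(-72) = -9)
(-1235/k)*(-601 + 1355) = (-1235/(-9))*(-601 + 1355) = -1235*(-1/9)*754 = (1235/9)*754 = 931190/9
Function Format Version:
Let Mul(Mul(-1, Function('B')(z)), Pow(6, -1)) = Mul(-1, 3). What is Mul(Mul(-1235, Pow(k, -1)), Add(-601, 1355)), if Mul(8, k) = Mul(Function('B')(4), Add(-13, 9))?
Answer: Rational(931190, 9) ≈ 1.0347e+5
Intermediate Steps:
Function('B')(z) = 18 (Function('B')(z) = Mul(-6, Mul(-1, 3)) = Mul(-6, -3) = 18)
k = -9 (k = Mul(Rational(1, 8), Mul(18, Add(-13, 9))) = Mul(Rational(1, 8), Mul(18, -4)) = Mul(Rational(1, 8), -72) = -9)
Mul(Mul(-1235, Pow(k, -1)), Add(-601, 1355)) = Mul(Mul(-1235, Pow(-9, -1)), Add(-601, 1355)) = Mul(Mul(-1235, Rational(-1, 9)), 754) = Mul(Rational(1235, 9), 754) = Rational(931190, 9)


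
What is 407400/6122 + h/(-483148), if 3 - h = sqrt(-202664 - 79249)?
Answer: 98417238417/1478916028 + I*sqrt(281913)/483148 ≈ 66.547 + 0.0010989*I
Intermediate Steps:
h = 3 - I*sqrt(281913) (h = 3 - sqrt(-202664 - 79249) = 3 - sqrt(-281913) = 3 - I*sqrt(281913) ≈ 3.0 - 530.96*I)
407400/6122 + h/(-483148) = 407400/6122 + (3 - I*sqrt(281913))/(-483148) = 407400*(1/6122) + (3 - I*sqrt(281913))*(-1/483148) = 203700/3061 + (-3/483148 + I*sqrt(281913)/483148) = 98417238417/1478916028 + I*sqrt(281913)/483148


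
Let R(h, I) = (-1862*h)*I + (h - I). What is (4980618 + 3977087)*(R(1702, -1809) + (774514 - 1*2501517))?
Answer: 51338594388953920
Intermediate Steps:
R(h, I) = h - I - 1862*I*h (R(h, I) = -1862*I*h + (h - I) = h - I - 1862*I*h)
(4980618 + 3977087)*(R(1702, -1809) + (774514 - 1*2501517)) = (4980618 + 3977087)*((1702 - 1*(-1809) - 1862*(-1809)*1702) + (774514 - 1*2501517)) = 8957705*((1702 + 1809 + 5732945316) + (774514 - 2501517)) = 8957705*(5732948827 - 1727003) = 8957705*5731221824 = 51338594388953920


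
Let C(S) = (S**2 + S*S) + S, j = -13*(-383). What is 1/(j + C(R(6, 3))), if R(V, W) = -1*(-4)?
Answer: 1/5015 ≈ 0.00019940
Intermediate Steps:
j = 4979
R(V, W) = 4
C(S) = S + 2*S**2 (C(S) = (S**2 + S**2) + S = 2*S**2 + S = S + 2*S**2)
1/(j + C(R(6, 3))) = 1/(4979 + 4*(1 + 2*4)) = 1/(4979 + 4*(1 + 8)) = 1/(4979 + 4*9) = 1/(4979 + 36) = 1/5015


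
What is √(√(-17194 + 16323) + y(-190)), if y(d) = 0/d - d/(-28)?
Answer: √(-1330 + 196*I*√871)/14 ≈ 3.4276 + 4.3051*I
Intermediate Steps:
y(d) = d/28 (y(d) = 0 - d*(-1/28) = 0 + d/28 = d/28)
√(√(-17194 + 16323) + y(-190)) = √(√(-17194 + 16323) + (1/28)*(-190)) = √(√(-871) - 95/14) = √(I*√871 - 95/14) = √(-95/14 + I*√871)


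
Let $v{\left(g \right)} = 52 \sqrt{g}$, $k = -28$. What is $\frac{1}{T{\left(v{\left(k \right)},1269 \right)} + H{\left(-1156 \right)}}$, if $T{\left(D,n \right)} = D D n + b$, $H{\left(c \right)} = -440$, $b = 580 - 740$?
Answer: $- \frac{1}{96079128} \approx -1.0408 \cdot 10^{-8}$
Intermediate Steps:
$b = -160$
$T{\left(D,n \right)} = -160 + n D^{2}$ ($T{\left(D,n \right)} = D D n - 160 = D^{2} n - 160 = n D^{2} - 160 = -160 + n D^{2}$)
$\frac{1}{T{\left(v{\left(k \right)},1269 \right)} + H{\left(-1156 \right)}} = \frac{1}{\left(-160 + 1269 \left(52 \sqrt{-28}\right)^{2}\right) - 440} = \frac{1}{\left(-160 + 1269 \left(52 \cdot 2 i \sqrt{7}\right)^{2}\right) - 440} = \frac{1}{\left(-160 + 1269 \left(104 i \sqrt{7}\right)^{2}\right) - 440} = \frac{1}{\left(-160 + 1269 \left(-75712\right)\right) - 440} = \frac{1}{\left(-160 - 96078528\right) - 440} = \frac{1}{-96078688 - 440} = \frac{1}{-96079128} = - \frac{1}{96079128}$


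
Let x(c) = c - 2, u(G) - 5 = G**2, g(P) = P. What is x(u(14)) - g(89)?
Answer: 110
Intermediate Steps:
u(G) = 5 + G**2
x(c) = -2 + c
x(u(14)) - g(89) = (-2 + (5 + 14**2)) - 1*89 = (-2 + (5 + 196)) - 89 = (-2 + 201) - 89 = 199 - 89 = 110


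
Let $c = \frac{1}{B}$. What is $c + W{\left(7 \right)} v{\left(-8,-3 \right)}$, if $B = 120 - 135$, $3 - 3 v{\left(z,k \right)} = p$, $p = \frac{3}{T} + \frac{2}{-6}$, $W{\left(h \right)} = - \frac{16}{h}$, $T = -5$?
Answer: $- \frac{193}{63} \approx -3.0635$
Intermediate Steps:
$p = - \frac{14}{15}$ ($p = \frac{3}{-5} + \frac{2}{-6} = 3 \left(- \frac{1}{5}\right) + 2 \left(- \frac{1}{6}\right) = - \frac{3}{5} - \frac{1}{3} = - \frac{14}{15} \approx -0.93333$)
$v{\left(z,k \right)} = \frac{59}{45}$ ($v{\left(z,k \right)} = 1 - - \frac{14}{45} = 1 + \frac{14}{45} = \frac{59}{45}$)
$B = -15$
$c = - \frac{1}{15}$ ($c = \frac{1}{-15} = - \frac{1}{15} \approx -0.066667$)
$c + W{\left(7 \right)} v{\left(-8,-3 \right)} = - \frac{1}{15} + - \frac{16}{7} \cdot \frac{59}{45} = - \frac{1}{15} + \left(-16\right) \frac{1}{7} \cdot \frac{59}{45} = - \frac{1}{15} - \frac{944}{315} = - \frac{193}{63}$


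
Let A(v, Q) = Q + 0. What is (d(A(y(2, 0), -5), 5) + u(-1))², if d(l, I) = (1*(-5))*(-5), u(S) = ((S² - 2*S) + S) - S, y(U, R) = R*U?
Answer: 784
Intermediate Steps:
A(v, Q) = Q
u(S) = S² - 2*S (u(S) = (S² - S) - S = S² - 2*S)
d(l, I) = 25 (d(l, I) = -5*(-5) = 25)
(d(A(y(2, 0), -5), 5) + u(-1))² = (25 - (-2 - 1))² = (25 - 1*(-3))² = (25 + 3)² = 28² = 784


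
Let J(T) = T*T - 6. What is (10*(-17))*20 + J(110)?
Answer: 8694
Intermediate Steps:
J(T) = -6 + T² (J(T) = T² - 6 = -6 + T²)
(10*(-17))*20 + J(110) = (10*(-17))*20 + (-6 + 110²) = -170*20 + (-6 + 12100) = -3400 + 12094 = 8694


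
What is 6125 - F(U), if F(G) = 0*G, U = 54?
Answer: 6125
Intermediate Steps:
F(G) = 0
6125 - F(U) = 6125 - 1*0 = 6125 + 0 = 6125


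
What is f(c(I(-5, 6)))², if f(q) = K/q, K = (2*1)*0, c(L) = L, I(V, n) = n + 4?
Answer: 0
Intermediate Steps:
I(V, n) = 4 + n
K = 0 (K = 2*0 = 0)
f(q) = 0 (f(q) = 0/q = 0)
f(c(I(-5, 6)))² = 0² = 0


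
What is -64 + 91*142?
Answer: 12858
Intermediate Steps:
-64 + 91*142 = -64 + 12922 = 12858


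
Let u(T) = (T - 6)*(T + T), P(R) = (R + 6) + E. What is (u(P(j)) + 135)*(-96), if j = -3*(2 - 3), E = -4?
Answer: -12000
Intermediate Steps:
j = 3 (j = -3*(-1) = 3)
P(R) = 2 + R (P(R) = (R + 6) - 4 = (6 + R) - 4 = 2 + R)
u(T) = 2*T*(-6 + T) (u(T) = (-6 + T)*(2*T) = 2*T*(-6 + T))
(u(P(j)) + 135)*(-96) = (2*(2 + 3)*(-6 + (2 + 3)) + 135)*(-96) = (2*5*(-6 + 5) + 135)*(-96) = (2*5*(-1) + 135)*(-96) = (-10 + 135)*(-96) = 125*(-96) = -12000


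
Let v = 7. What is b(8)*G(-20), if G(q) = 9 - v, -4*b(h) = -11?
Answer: 11/2 ≈ 5.5000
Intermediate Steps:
b(h) = 11/4 (b(h) = -¼*(-11) = 11/4)
G(q) = 2 (G(q) = 9 - 1*7 = 9 - 7 = 2)
b(8)*G(-20) = (11/4)*2 = 11/2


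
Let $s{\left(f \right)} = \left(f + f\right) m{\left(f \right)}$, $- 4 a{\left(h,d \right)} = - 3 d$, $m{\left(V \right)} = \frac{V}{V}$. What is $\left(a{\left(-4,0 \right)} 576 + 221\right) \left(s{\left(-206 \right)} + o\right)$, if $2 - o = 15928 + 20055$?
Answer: $-8042853$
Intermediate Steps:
$m{\left(V \right)} = 1$
$o = -35981$ ($o = 2 - \left(15928 + 20055\right) = 2 - 35983 = -35981$)
$a{\left(h,d \right)} = \frac{3 d}{4}$ ($a{\left(h,d \right)} = - \frac{\left(-3\right) d}{4} = \frac{3 d}{4}$)
$s{\left(f \right)} = 2 f$ ($s{\left(f \right)} = \left(f + f\right) 1 = 2 f 1 = 2 f$)
$\left(a{\left(-4,0 \right)} 576 + 221\right) \left(s{\left(-206 \right)} + o\right) = \left(\frac{3}{4} \cdot 0 \cdot 576 + 221\right) \left(2 \left(-206\right) - 35981\right) = \left(0 \cdot 576 + 221\right) \left(-412 - 35981\right) = \left(0 + 221\right) \left(-36393\right) = 221 \left(-36393\right) = -8042853$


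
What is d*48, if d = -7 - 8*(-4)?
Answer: 1200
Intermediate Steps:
d = 25 (d = -7 + 32 = 25)
d*48 = 25*48 = 1200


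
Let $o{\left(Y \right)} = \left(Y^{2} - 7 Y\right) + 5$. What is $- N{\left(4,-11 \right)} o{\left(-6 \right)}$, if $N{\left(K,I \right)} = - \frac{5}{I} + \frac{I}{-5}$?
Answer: $- \frac{12118}{55} \approx -220.33$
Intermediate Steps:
$o{\left(Y \right)} = 5 + Y^{2} - 7 Y$
$N{\left(K,I \right)} = - \frac{5}{I} - \frac{I}{5}$ ($N{\left(K,I \right)} = - \frac{5}{I} + I \left(- \frac{1}{5}\right) = - \frac{5}{I} - \frac{I}{5}$)
$- N{\left(4,-11 \right)} o{\left(-6 \right)} = - \left(- \frac{5}{-11} - - \frac{11}{5}\right) \left(5 + \left(-6\right)^{2} - -42\right) = - \left(\left(-5\right) \left(- \frac{1}{11}\right) + \frac{11}{5}\right) \left(5 + 36 + 42\right) = - \left(\frac{5}{11} + \frac{11}{5}\right) 83 = - \frac{146 \cdot 83}{55} = \left(-1\right) \frac{12118}{55} = - \frac{12118}{55}$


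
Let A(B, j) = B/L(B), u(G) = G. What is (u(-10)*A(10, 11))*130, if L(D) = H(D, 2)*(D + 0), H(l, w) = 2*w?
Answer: -325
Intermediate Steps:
L(D) = 4*D (L(D) = (2*2)*(D + 0) = 4*D)
A(B, j) = ¼ (A(B, j) = B/((4*B)) = B*(1/(4*B)) = ¼)
(u(-10)*A(10, 11))*130 = -10*¼*130 = -5/2*130 = -325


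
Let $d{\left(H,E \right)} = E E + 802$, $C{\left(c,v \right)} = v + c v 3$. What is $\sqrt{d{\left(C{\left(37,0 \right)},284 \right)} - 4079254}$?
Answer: $2 i \sqrt{999449} \approx 1999.4 i$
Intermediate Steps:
$C{\left(c,v \right)} = v + 3 c v$
$d{\left(H,E \right)} = 802 + E^{2}$ ($d{\left(H,E \right)} = E^{2} + 802 = 802 + E^{2}$)
$\sqrt{d{\left(C{\left(37,0 \right)},284 \right)} - 4079254} = \sqrt{\left(802 + 284^{2}\right) - 4079254} = \sqrt{\left(802 + 80656\right) - 4079254} = \sqrt{81458 - 4079254} = \sqrt{-3997796} = 2 i \sqrt{999449}$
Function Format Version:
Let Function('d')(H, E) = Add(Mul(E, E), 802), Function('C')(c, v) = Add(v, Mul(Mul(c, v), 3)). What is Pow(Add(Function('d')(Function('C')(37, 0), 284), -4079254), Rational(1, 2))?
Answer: Mul(2, I, Pow(999449, Rational(1, 2))) ≈ Mul(1999.4, I)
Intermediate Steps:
Function('C')(c, v) = Add(v, Mul(3, c, v))
Function('d')(H, E) = Add(802, Pow(E, 2)) (Function('d')(H, E) = Add(Pow(E, 2), 802) = Add(802, Pow(E, 2)))
Pow(Add(Function('d')(Function('C')(37, 0), 284), -4079254), Rational(1, 2)) = Pow(Add(Add(802, Pow(284, 2)), -4079254), Rational(1, 2)) = Pow(Add(Add(802, 80656), -4079254), Rational(1, 2)) = Pow(Add(81458, -4079254), Rational(1, 2)) = Pow(-3997796, Rational(1, 2)) = Mul(2, I, Pow(999449, Rational(1, 2)))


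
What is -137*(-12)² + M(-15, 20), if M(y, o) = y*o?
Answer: -20028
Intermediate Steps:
M(y, o) = o*y
-137*(-12)² + M(-15, 20) = -137*(-12)² + 20*(-15) = -137*144 - 300 = -19728 - 300 = -20028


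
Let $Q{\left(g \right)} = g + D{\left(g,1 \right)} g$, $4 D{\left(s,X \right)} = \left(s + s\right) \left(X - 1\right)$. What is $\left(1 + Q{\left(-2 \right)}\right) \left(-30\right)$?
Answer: $30$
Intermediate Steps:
$D{\left(s,X \right)} = \frac{s \left(-1 + X\right)}{2}$ ($D{\left(s,X \right)} = \frac{\left(s + s\right) \left(X - 1\right)}{4} = \frac{2 s \left(-1 + X\right)}{4} = \frac{s \left(-1 + X\right)}{2}$)
$Q{\left(g \right)} = g$ ($Q{\left(g \right)} = g + \frac{g \left(-1 + 1\right)}{2} g = g + \frac{1}{2} g 0 g = g + 0 g = g + 0 = g$)
$\left(1 + Q{\left(-2 \right)}\right) \left(-30\right) = \left(1 - 2\right) \left(-30\right) = \left(-1\right) \left(-30\right) = 30$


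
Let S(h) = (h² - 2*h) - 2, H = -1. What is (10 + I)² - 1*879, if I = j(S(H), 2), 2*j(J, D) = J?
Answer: -3075/4 ≈ -768.75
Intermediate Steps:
S(h) = -2 + h² - 2*h
j(J, D) = J/2
I = ½ (I = (-2 + (-1)² - 2*(-1))/2 = (-2 + 1 + 2)/2 = (½)*1 = ½ ≈ 0.50000)
(10 + I)² - 1*879 = (10 + ½)² - 1*879 = (21/2)² - 879 = 441/4 - 879 = -3075/4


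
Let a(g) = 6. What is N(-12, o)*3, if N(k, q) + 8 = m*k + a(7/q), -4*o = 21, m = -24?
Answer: 858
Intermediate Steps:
o = -21/4 (o = -1/4*21 = -21/4 ≈ -5.2500)
N(k, q) = -2 - 24*k (N(k, q) = -8 + (-24*k + 6) = -8 + (6 - 24*k) = -2 - 24*k)
N(-12, o)*3 = (-2 - 24*(-12))*3 = (-2 + 288)*3 = 286*3 = 858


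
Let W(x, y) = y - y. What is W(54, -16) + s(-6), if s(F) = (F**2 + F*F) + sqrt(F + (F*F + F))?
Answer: 72 + 2*sqrt(6) ≈ 76.899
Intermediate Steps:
W(x, y) = 0
s(F) = sqrt(F**2 + 2*F) + 2*F**2 (s(F) = (F**2 + F**2) + sqrt(F + (F**2 + F)) = 2*F**2 + sqrt(F + (F + F**2)) = 2*F**2 + sqrt(F**2 + 2*F) = sqrt(F**2 + 2*F) + 2*F**2)
W(54, -16) + s(-6) = 0 + (sqrt(-6*(2 - 6)) + 2*(-6)**2) = 0 + (sqrt(-6*(-4)) + 2*36) = 0 + (sqrt(24) + 72) = 0 + (2*sqrt(6) + 72) = 0 + (72 + 2*sqrt(6)) = 72 + 2*sqrt(6)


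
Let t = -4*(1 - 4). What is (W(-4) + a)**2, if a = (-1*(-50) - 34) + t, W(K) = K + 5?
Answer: 841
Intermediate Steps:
t = 12 (t = -4*(-3) = 12)
W(K) = 5 + K
a = 28 (a = (-1*(-50) - 34) + 12 = (50 - 34) + 12 = 16 + 12 = 28)
(W(-4) + a)**2 = ((5 - 4) + 28)**2 = (1 + 28)**2 = 29**2 = 841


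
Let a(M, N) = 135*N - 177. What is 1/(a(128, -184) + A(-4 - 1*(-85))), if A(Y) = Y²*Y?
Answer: 1/506424 ≈ 1.9746e-6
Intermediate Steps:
a(M, N) = -177 + 135*N
A(Y) = Y³
1/(a(128, -184) + A(-4 - 1*(-85))) = 1/((-177 + 135*(-184)) + (-4 - 1*(-85))³) = 1/((-177 - 24840) + (-4 + 85)³) = 1/(-25017 + 81³) = 1/(-25017 + 531441) = 1/506424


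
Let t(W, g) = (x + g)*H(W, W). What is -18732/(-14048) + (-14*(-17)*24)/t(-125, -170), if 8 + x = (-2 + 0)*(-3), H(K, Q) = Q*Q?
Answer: 3141375489/2359625000 ≈ 1.3313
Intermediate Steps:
H(K, Q) = Q²
x = -2 (x = -8 + (-2 + 0)*(-3) = -8 - 2*(-3) = -8 + 6 = -2)
t(W, g) = W²*(-2 + g) (t(W, g) = (-2 + g)*W² = W²*(-2 + g))
-18732/(-14048) + (-14*(-17)*24)/t(-125, -170) = -18732/(-14048) + (-14*(-17)*24)/(((-125)²*(-2 - 170))) = -18732*(-1/14048) + (238*24)/((15625*(-172))) = 4683/3512 + 5712/(-2687500) = 4683/3512 + 5712*(-1/2687500) = 4683/3512 - 1428/671875 = 3141375489/2359625000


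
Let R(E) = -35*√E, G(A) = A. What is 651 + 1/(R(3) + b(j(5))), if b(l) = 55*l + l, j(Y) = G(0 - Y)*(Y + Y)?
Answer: 29151113/44779 + √3/223895 ≈ 651.00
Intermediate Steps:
j(Y) = -2*Y² (j(Y) = (0 - Y)*(Y + Y) = (-Y)*(2*Y) = -2*Y²)
b(l) = 56*l
651 + 1/(R(3) + b(j(5))) = 651 + 1/(-35*√3 + 56*(-2*5²)) = 651 + 1/(-35*√3 + 56*(-2*25)) = 651 + 1/(-35*√3 + 56*(-50)) = 651 + 1/(-35*√3 - 2800) = 651 + 1/(-2800 - 35*√3)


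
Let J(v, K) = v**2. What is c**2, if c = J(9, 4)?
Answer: 6561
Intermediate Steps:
c = 81 (c = 9**2 = 81)
c**2 = 81**2 = 6561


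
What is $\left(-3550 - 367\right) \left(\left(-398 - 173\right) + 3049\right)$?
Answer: $-9706326$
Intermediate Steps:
$\left(-3550 - 367\right) \left(\left(-398 - 173\right) + 3049\right) = - 3917 \left(-571 + 3049\right) = \left(-3917\right) 2478 = -9706326$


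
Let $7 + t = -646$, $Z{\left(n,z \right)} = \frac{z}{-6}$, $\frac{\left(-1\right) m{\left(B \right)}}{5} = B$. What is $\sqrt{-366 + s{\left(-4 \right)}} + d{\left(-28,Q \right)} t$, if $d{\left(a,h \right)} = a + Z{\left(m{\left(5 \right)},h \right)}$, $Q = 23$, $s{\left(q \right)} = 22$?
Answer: $\frac{124723}{6} + 2 i \sqrt{86} \approx 20787.0 + 18.547 i$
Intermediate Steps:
$m{\left(B \right)} = - 5 B$
$Z{\left(n,z \right)} = - \frac{z}{6}$ ($Z{\left(n,z \right)} = z \left(- \frac{1}{6}\right) = - \frac{z}{6}$)
$t = -653$ ($t = -7 - 646 = -653$)
$d{\left(a,h \right)} = a - \frac{h}{6}$
$\sqrt{-366 + s{\left(-4 \right)}} + d{\left(-28,Q \right)} t = \sqrt{-366 + 22} + \left(-28 - \frac{23}{6}\right) \left(-653\right) = \sqrt{-344} + \left(-28 - \frac{23}{6}\right) \left(-653\right) = 2 i \sqrt{86} - - \frac{124723}{6} = 2 i \sqrt{86} + \frac{124723}{6} = \frac{124723}{6} + 2 i \sqrt{86}$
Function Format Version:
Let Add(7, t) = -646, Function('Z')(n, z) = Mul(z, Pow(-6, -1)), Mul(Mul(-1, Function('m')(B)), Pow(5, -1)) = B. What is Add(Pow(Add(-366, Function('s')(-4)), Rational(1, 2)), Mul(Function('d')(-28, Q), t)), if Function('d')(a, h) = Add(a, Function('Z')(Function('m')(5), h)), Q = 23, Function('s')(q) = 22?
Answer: Add(Rational(124723, 6), Mul(2, I, Pow(86, Rational(1, 2)))) ≈ Add(20787., Mul(18.547, I))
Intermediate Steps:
Function('m')(B) = Mul(-5, B)
Function('Z')(n, z) = Mul(Rational(-1, 6), z) (Function('Z')(n, z) = Mul(z, Rational(-1, 6)) = Mul(Rational(-1, 6), z))
t = -653 (t = Add(-7, -646) = -653)
Function('d')(a, h) = Add(a, Mul(Rational(-1, 6), h))
Add(Pow(Add(-366, Function('s')(-4)), Rational(1, 2)), Mul(Function('d')(-28, Q), t)) = Add(Pow(Add(-366, 22), Rational(1, 2)), Mul(Add(-28, Mul(Rational(-1, 6), 23)), -653)) = Add(Pow(-344, Rational(1, 2)), Mul(Add(-28, Rational(-23, 6)), -653)) = Add(Mul(2, I, Pow(86, Rational(1, 2))), Mul(Rational(-191, 6), -653)) = Add(Mul(2, I, Pow(86, Rational(1, 2))), Rational(124723, 6)) = Add(Rational(124723, 6), Mul(2, I, Pow(86, Rational(1, 2))))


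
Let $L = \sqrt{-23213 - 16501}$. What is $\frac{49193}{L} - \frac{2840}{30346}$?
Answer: $- \frac{1420}{15173} - \frac{49193 i \sqrt{39714}}{39714} \approx -0.093587 - 246.85 i$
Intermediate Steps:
$L = i \sqrt{39714}$ ($L = \sqrt{-39714} = i \sqrt{39714} \approx 199.28 i$)
$\frac{49193}{L} - \frac{2840}{30346} = \frac{49193}{i \sqrt{39714}} - \frac{2840}{30346} = 49193 \left(- \frac{i \sqrt{39714}}{39714}\right) - \frac{1420}{15173} = - \frac{49193 i \sqrt{39714}}{39714} - \frac{1420}{15173} = - \frac{1420}{15173} - \frac{49193 i \sqrt{39714}}{39714}$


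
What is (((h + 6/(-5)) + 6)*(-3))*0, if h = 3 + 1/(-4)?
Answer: 0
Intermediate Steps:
h = 11/4 (h = 3 - ¼ = 11/4 ≈ 2.7500)
(((h + 6/(-5)) + 6)*(-3))*0 = (((11/4 + 6/(-5)) + 6)*(-3))*0 = (((11/4 + 6*(-⅕)) + 6)*(-3))*0 = (((11/4 - 6/5) + 6)*(-3))*0 = ((31/20 + 6)*(-3))*0 = ((151/20)*(-3))*0 = -453/20*0 = 0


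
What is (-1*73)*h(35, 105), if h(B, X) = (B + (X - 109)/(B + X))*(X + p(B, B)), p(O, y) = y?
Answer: -357408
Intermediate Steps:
h(B, X) = (B + X)*(B + (-109 + X)/(B + X)) (h(B, X) = (B + (X - 109)/(B + X))*(X + B) = (B + (-109 + X)/(B + X))*(B + X) = (B + X)*(B + (-109 + X)/(B + X)))
(-1*73)*h(35, 105) = (-1*73)*(-109 + 105 + 35² + 35*105) = -73*(-109 + 105 + 1225 + 3675) = -73*4896 = -357408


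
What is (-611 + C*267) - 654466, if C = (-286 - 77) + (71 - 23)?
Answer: -739182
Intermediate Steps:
C = -315 (C = -363 + 48 = -315)
(-611 + C*267) - 654466 = (-611 - 315*267) - 654466 = (-611 - 84105) - 654466 = -84716 - 654466 = -739182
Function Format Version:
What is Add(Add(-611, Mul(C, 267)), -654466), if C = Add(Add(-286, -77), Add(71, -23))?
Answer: -739182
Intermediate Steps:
C = -315 (C = Add(-363, 48) = -315)
Add(Add(-611, Mul(C, 267)), -654466) = Add(Add(-611, Mul(-315, 267)), -654466) = Add(Add(-611, -84105), -654466) = Add(-84716, -654466) = -739182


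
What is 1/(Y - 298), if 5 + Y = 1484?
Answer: 1/1181 ≈ 0.00084674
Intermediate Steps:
Y = 1479 (Y = -5 + 1484 = 1479)
1/(Y - 298) = 1/(1479 - 298) = 1/1181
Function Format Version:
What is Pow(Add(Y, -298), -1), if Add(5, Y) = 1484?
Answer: Rational(1, 1181) ≈ 0.00084674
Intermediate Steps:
Y = 1479 (Y = Add(-5, 1484) = 1479)
Pow(Add(Y, -298), -1) = Pow(Add(1479, -298), -1) = Pow(1181, -1) = Rational(1, 1181)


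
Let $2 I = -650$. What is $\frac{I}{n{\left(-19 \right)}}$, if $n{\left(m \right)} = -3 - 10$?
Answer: $25$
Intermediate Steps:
$I = -325$ ($I = \frac{1}{2} \left(-650\right) = -325$)
$n{\left(m \right)} = -13$
$\frac{I}{n{\left(-19 \right)}} = - \frac{325}{-13} = \left(-325\right) \left(- \frac{1}{13}\right) = 25$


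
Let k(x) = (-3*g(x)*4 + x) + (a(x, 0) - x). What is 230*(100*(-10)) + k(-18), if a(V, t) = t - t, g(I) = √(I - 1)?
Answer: -230000 - 12*I*√19 ≈ -2.3e+5 - 52.307*I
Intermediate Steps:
g(I) = √(-1 + I)
a(V, t) = 0
k(x) = -12*√(-1 + x) (k(x) = (-3*√(-1 + x)*4 + x) + (0 - x) = (-12*√(-1 + x) + x) - x = (x - 12*√(-1 + x)) - x = -12*√(-1 + x))
230*(100*(-10)) + k(-18) = 230*(100*(-10)) - 12*√(-1 - 18) = 230*(-1000) - 12*I*√19 = -230000 - 12*I*√19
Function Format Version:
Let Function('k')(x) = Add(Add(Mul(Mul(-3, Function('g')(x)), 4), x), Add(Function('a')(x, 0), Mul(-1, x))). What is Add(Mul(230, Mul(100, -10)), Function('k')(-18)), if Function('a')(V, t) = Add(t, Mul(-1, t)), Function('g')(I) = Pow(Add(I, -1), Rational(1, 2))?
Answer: Add(-230000, Mul(-12, I, Pow(19, Rational(1, 2)))) ≈ Add(-2.3000e+5, Mul(-52.307, I))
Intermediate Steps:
Function('g')(I) = Pow(Add(-1, I), Rational(1, 2))
Function('a')(V, t) = 0
Function('k')(x) = Mul(-12, Pow(Add(-1, x), Rational(1, 2))) (Function('k')(x) = Add(Add(Mul(Mul(-3, Pow(Add(-1, x), Rational(1, 2))), 4), x), Add(0, Mul(-1, x))) = Add(Add(Mul(-12, Pow(Add(-1, x), Rational(1, 2))), x), Mul(-1, x)) = Add(Add(x, Mul(-12, Pow(Add(-1, x), Rational(1, 2)))), Mul(-1, x)) = Mul(-12, Pow(Add(-1, x), Rational(1, 2))))
Add(Mul(230, Mul(100, -10)), Function('k')(-18)) = Add(Mul(230, Mul(100, -10)), Mul(-12, Pow(Add(-1, -18), Rational(1, 2)))) = Add(Mul(230, -1000), Mul(-12, Pow(-19, Rational(1, 2)))) = Add(-230000, Mul(-12, Mul(I, Pow(19, Rational(1, 2))))) = Add(-230000, Mul(-12, I, Pow(19, Rational(1, 2))))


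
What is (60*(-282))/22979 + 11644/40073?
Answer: -37315244/83712497 ≈ -0.44575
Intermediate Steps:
(60*(-282))/22979 + 11644/40073 = -16920*1/22979 + 11644*(1/40073) = -16920/22979 + 11644/40073 = -37315244/83712497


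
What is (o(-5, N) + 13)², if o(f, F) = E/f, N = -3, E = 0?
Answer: 169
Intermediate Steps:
o(f, F) = 0 (o(f, F) = 0/f = 0)
(o(-5, N) + 13)² = (0 + 13)² = 13² = 169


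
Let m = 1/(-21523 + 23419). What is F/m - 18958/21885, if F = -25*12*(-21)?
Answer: 261411929042/21885 ≈ 1.1945e+7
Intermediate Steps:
F = 6300 (F = -300*(-21) = 6300)
m = 1/1896 ≈ 0.00052743
F/m - 18958/21885 = 6300/(1/1896) - 18958/21885 = 6300*1896 - 18958*1/21885 = 11944800 - 18958/21885 = 261411929042/21885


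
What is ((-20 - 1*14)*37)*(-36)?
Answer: 45288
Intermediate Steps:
((-20 - 1*14)*37)*(-36) = ((-20 - 14)*37)*(-36) = -34*37*(-36) = -1258*(-36) = 45288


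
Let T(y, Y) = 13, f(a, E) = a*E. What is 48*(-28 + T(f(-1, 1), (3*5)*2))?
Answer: -720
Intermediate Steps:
f(a, E) = E*a
48*(-28 + T(f(-1, 1), (3*5)*2)) = 48*(-28 + 13) = 48*(-15) = -720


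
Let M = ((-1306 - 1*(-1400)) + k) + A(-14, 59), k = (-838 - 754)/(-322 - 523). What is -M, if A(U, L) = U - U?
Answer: -81022/845 ≈ -95.884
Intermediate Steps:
A(U, L) = 0
k = 1592/845 (k = -1592/(-845) = -1592*(-1/845) = 1592/845 ≈ 1.8840)
M = 81022/845 (M = ((-1306 - 1*(-1400)) + 1592/845) + 0 = ((-1306 + 1400) + 1592/845) + 0 = (94 + 1592/845) + 0 = 81022/845 + 0 = 81022/845 ≈ 95.884)
-M = -1*81022/845 = -81022/845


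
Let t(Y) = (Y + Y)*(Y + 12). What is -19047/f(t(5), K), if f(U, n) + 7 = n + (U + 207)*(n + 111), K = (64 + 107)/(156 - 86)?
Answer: -95235/213817 ≈ -0.44540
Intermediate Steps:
K = 171/70 ≈ 2.4429
t(Y) = 2*Y*(12 + Y) (t(Y) = (2*Y)*(12 + Y) = 2*Y*(12 + Y))
f(U, n) = -7 + n + (111 + n)*(207 + U) (f(U, n) = -7 + (n + (U + 207)*(n + 111)) = -7 + (n + (207 + U)*(111 + n)) = -7 + (n + (111 + n)*(207 + U)) = -7 + n + (111 + n)*(207 + U))
-19047/f(t(5), K) = -19047/(22970 + 111*(2*5*(12 + 5)) + 208*(171/70) + (2*5*(12 + 5))*(171/70)) = -19047/(22970 + 111*(2*5*17) + 17784/35 + (2*5*17)*(171/70)) = -19047/(22970 + 111*170 + 17784/35 + 170*(171/70)) = -19047/(22970 + 18870 + 17784/35 + 2907/7) = -19047/213817/5 = -19047*5/213817 = -95235/213817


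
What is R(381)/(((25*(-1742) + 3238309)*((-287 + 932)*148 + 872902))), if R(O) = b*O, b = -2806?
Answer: -534543/1546841607379 ≈ -3.4557e-7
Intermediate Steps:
R(O) = -2806*O
R(381)/(((25*(-1742) + 3238309)*((-287 + 932)*148 + 872902))) = (-2806*381)/(((25*(-1742) + 3238309)*((-287 + 932)*148 + 872902))) = -1069086*1/((-43550 + 3238309)*(645*148 + 872902)) = -1069086*1/(3194759*(95460 + 872902)) = -1069086/(3194759*968362) = -1069086/3093683214758 = -1069086*1/3093683214758 = -534543/1546841607379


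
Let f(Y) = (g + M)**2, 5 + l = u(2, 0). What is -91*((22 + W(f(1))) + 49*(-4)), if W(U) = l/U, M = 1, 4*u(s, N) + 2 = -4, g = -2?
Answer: 32851/2 ≈ 16426.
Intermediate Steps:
u(s, N) = -3/2 (u(s, N) = -1/2 + (1/4)*(-4) = -1/2 - 1 = -3/2)
l = -13/2 (l = -5 - 3/2 = -13/2 ≈ -6.5000)
f(Y) = 1 (f(Y) = (-2 + 1)**2 = (-1)**2 = 1)
W(U) = -13/(2*U)
-91*((22 + W(f(1))) + 49*(-4)) = -91*((22 - 13/2/1) + 49*(-4)) = -91*((22 - 13/2*1) - 196) = -91*((22 - 13/2) - 196) = -91*(31/2 - 196) = -91*(-361/2) = 32851/2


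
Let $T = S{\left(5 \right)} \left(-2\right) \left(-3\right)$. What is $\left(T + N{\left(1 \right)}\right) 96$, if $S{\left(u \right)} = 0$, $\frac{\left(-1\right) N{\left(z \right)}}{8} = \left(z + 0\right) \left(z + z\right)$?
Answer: $-1536$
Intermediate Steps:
$N{\left(z \right)} = - 16 z^{2}$ ($N{\left(z \right)} = - 8 \left(z + 0\right) \left(z + z\right) = - 8 z 2 z = - 8 \cdot 2 z^{2} = - 16 z^{2}$)
$T = 0$ ($T = 0 \left(-2\right) \left(-3\right) = 0 \left(-3\right) = 0$)
$\left(T + N{\left(1 \right)}\right) 96 = \left(0 - 16 \cdot 1^{2}\right) 96 = \left(0 - 16\right) 96 = \left(-16\right) 96 = -1536$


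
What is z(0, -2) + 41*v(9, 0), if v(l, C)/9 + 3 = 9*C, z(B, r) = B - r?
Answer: -1105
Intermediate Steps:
v(l, C) = -27 + 81*C (v(l, C) = -27 + 9*(9*C) = -27 + 81*C)
z(0, -2) + 41*v(9, 0) = (0 - 1*(-2)) + 41*(-27 + 81*0) = (0 + 2) + 41*(-27 + 0) = 2 + 41*(-27) = 2 - 1107 = -1105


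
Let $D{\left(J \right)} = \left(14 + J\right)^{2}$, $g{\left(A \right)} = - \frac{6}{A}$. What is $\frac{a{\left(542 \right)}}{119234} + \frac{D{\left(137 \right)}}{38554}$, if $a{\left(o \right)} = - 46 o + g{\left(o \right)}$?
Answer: $\frac{119065589766}{311443202339} \approx 0.3823$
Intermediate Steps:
$a{\left(o \right)} = - 46 o - \frac{6}{o}$
$\frac{a{\left(542 \right)}}{119234} + \frac{D{\left(137 \right)}}{38554} = \frac{\left(-46\right) 542 - \frac{6}{542}}{119234} + \frac{\left(14 + 137\right)^{2}}{38554} = \left(-24932 - \frac{3}{271}\right) \frac{1}{119234} + 151^{2} \cdot \frac{1}{38554} = \left(-24932 - \frac{3}{271}\right) \frac{1}{119234} + 22801 \cdot \frac{1}{38554} = \left(- \frac{6756575}{271}\right) \frac{1}{119234} + \frac{22801}{38554} = - \frac{6756575}{32312414} + \frac{22801}{38554} = \frac{119065589766}{311443202339}$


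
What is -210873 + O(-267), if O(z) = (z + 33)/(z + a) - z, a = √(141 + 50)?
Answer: -7486801455/35549 + 117*√191/35549 ≈ -2.1061e+5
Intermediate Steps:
a = √191 ≈ 13.820
O(z) = -z + (33 + z)/(z + √191) (O(z) = (z + 33)/(z + √191) - z = (33 + z)/(z + √191) - z = -z + (33 + z)/(z + √191))
-210873 + O(-267) = -210873 + (33 - 267 - 1*(-267)² - 1*(-267)*√191)/(-267 + √191) = -210873 + (33 - 267 - 1*71289 + 267*√191)/(-267 + √191) = -210873 + (33 - 267 - 71289 + 267*√191)/(-267 + √191) = -210873 + (-71523 + 267*√191)/(-267 + √191)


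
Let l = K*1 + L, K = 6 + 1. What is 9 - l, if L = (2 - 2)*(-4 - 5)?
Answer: 2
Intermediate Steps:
K = 7
L = 0 (L = 0*(-9) = 0)
l = 7 (l = 7*1 + 0 = 7 + 0 = 7)
9 - l = 9 - 1*7 = 9 - 7 = 2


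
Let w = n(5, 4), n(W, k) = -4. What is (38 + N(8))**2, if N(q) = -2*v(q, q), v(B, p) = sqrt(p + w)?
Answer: 1156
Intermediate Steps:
w = -4
v(B, p) = sqrt(-4 + p) (v(B, p) = sqrt(p - 4) = sqrt(-4 + p))
N(q) = -2*sqrt(-4 + q)
(38 + N(8))**2 = (38 - 2*sqrt(-4 + 8))**2 = (38 - 2*sqrt(4))**2 = (38 - 2*2)**2 = (38 - 4)**2 = 34**2 = 1156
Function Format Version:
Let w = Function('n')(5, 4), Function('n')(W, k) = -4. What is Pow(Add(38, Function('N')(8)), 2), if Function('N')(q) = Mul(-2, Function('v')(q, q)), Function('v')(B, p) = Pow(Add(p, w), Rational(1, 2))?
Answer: 1156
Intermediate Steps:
w = -4
Function('v')(B, p) = Pow(Add(-4, p), Rational(1, 2)) (Function('v')(B, p) = Pow(Add(p, -4), Rational(1, 2)) = Pow(Add(-4, p), Rational(1, 2)))
Function('N')(q) = Mul(-2, Pow(Add(-4, q), Rational(1, 2)))
Pow(Add(38, Function('N')(8)), 2) = Pow(Add(38, Mul(-2, Pow(Add(-4, 8), Rational(1, 2)))), 2) = Pow(Add(38, Mul(-2, Pow(4, Rational(1, 2)))), 2) = Pow(Add(38, Mul(-2, 2)), 2) = Pow(Add(38, -4), 2) = Pow(34, 2) = 1156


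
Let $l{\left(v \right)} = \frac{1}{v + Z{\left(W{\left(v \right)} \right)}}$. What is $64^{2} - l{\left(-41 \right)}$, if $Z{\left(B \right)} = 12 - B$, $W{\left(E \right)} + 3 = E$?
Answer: $\frac{61439}{15} \approx 4095.9$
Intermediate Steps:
$W{\left(E \right)} = -3 + E$
$l{\left(v \right)} = \frac{1}{15}$ ($l{\left(v \right)} = \frac{1}{v - \left(-15 + v\right)} = \frac{1}{15}$)
$64^{2} - l{\left(-41 \right)} = 64^{2} - \frac{1}{15} = 4096 - \frac{1}{15} = \frac{61439}{15}$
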